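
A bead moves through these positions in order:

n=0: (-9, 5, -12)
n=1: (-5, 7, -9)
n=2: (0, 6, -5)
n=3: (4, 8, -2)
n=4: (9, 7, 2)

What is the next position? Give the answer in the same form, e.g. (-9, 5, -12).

(13, 9, 5)

The moves between consecutive positions are (+4, +2, +3), (+5, -1, +4), (+4, +2, +3), (+5, -1, +4); they repeat the 2-cycle [(+4, +2, +3), (+5, -1, +4)].
step 5: apply (+4, +2, +3) → (13, 9, 5)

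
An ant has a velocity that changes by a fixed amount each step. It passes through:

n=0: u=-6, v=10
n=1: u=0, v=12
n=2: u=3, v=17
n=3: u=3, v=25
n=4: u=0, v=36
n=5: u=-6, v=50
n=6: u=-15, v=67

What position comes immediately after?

Successive displacements: (+6, +2), (+3, +5), (+0, +8), (-3, +11), (-6, +14), (-9, +17) — each changes by (-3, +3).
step 7: u=-15, v=67 + (-12, +20) → u=-27, v=87

u=-27, v=87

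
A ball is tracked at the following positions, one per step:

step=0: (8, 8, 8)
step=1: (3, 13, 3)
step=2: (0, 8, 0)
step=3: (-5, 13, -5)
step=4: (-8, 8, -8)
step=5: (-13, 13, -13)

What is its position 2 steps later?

(-21, 13, -21)

The moves between consecutive positions are (-5, +5, -5), (-3, -5, -3), (-5, +5, -5), (-3, -5, -3), (-5, +5, -5); they repeat the 2-cycle [(-5, +5, -5), (-3, -5, -3)].
step 6: apply (-3, -5, -3) → (-16, 8, -16)
step 7: apply (-5, +5, -5) → (-21, 13, -21)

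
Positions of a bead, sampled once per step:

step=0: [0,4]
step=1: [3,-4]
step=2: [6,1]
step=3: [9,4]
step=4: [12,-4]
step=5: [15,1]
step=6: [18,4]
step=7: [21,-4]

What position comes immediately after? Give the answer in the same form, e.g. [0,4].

First: linear, +3 per step → 24 at step 8.
Second: cycles through 4, -4, 1 every 3 steps. Step 8 lands at position 2 of the cycle → 1.

[24,1]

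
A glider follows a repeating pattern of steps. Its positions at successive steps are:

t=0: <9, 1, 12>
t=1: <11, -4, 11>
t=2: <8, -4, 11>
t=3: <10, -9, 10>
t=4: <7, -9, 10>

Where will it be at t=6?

Differencing gives <+2, -5, -1>, <-3, +0, +0>, <+2, -5, -1>, <-3, +0, +0>. This is the pattern <+2, -5, -1>, <-3, +0, +0> repeated.
step 5: apply <+2, -5, -1> → <9, -14, 9>
step 6: apply <-3, +0, +0> → <6, -14, 9>

<6, -14, 9>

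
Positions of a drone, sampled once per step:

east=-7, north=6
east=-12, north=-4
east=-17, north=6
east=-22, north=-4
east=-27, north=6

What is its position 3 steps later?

east=-42, north=-4

East: linear, -5 per step → -42 at step 7.
North: cycles through 6, -4 every 2 steps. Step 7 lands at position 1 of the cycle → -4.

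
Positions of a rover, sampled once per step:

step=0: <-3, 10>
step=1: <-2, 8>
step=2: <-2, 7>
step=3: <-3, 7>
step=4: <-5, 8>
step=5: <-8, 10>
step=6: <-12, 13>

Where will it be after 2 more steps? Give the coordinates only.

Successive displacements: <+1, -2>, <+0, -1>, <-1, +0>, <-2, +1>, <-3, +2>, <-4, +3> — each changes by <-1, +1>.
step 7: <-12, 13> + <-5, +4> → <-17, 17>
step 8: <-17, 17> + <-6, +5> → <-23, 22>

<-23, 22>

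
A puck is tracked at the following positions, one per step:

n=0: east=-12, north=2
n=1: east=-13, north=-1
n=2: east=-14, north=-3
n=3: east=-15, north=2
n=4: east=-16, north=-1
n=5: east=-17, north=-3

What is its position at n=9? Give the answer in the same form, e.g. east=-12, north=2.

east=-21, north=2

The east coordinate changes by -1 each step, so at step 9 it is -12 + 9·(-1) = -21.
The north coordinate repeats the cycle [2, -1, -3] with period 3; step 9 mod 3 = 0, giving 2.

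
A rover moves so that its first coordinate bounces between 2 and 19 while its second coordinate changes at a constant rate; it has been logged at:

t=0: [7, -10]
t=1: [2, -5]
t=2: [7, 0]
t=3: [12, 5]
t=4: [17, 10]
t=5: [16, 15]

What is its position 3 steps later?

The first coordinate travels 5 per step and bounces off the walls at 2 and 19.
  step 6: 16 → 11
  step 7: 11 → 6
  step 8: 6 → 3
The second coordinate changes by +5 each step: at step 8 it is 30.

[3, 30]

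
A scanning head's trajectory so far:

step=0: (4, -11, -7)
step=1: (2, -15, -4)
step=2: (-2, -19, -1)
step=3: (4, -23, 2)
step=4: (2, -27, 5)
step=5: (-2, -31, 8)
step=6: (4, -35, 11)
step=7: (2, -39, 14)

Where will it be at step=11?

(-2, -55, 26)

The first coordinate repeats the cycle [4, 2, -2] with period 3; step 11 mod 3 = 2, giving -2.
The second coordinate changes by -4 each step, so at step 11 it is -11 + 11·(-4) = -55.
The third coordinate changes by +3 each step, so at step 11 it is -7 + 11·(3) = 26.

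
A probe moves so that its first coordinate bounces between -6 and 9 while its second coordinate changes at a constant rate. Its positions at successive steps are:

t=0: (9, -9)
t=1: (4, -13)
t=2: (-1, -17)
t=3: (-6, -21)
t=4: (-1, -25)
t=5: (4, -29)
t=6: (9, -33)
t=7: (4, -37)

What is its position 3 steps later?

(-1, -49)

The first coordinate travels 5 per step and bounces off the walls at -6 and 9.
  step 8: 4 → -1
  step 9: -1 → -6
  step 10: -6 → -1
The second coordinate changes by -4 each step: at step 10 it is -49.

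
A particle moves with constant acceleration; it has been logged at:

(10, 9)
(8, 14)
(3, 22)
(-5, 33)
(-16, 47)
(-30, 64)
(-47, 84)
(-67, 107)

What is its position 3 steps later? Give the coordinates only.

Taking differences between consecutive positions: (-2, +5), (-5, +8), (-8, +11), (-11, +14), (-14, +17), (-17, +20), (-20, +23). These grow by (-3, +3) each step.
step 8: (-67, 107) + (-23, +26) → (-90, 133)
step 9: (-90, 133) + (-26, +29) → (-116, 162)
step 10: (-116, 162) + (-29, +32) → (-145, 194)

(-145, 194)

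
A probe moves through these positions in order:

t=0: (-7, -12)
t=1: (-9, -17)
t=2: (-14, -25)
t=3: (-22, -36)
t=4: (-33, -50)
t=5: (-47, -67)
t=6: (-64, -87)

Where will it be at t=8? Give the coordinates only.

Successive displacements: (-2, -5), (-5, -8), (-8, -11), (-11, -14), (-14, -17), (-17, -20) — each changes by (-3, -3).
step 7: (-64, -87) + (-20, -23) → (-84, -110)
step 8: (-84, -110) + (-23, -26) → (-107, -136)

(-107, -136)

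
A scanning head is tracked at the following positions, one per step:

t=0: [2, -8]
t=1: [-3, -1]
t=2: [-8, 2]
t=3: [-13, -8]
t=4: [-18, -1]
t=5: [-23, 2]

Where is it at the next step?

The first coordinate changes by -5 each step, so at step 6 it is 2 + 6·(-5) = -28.
The second coordinate repeats the cycle [-8, -1, 2] with period 3; step 6 mod 3 = 0, giving -8.

[-28, -8]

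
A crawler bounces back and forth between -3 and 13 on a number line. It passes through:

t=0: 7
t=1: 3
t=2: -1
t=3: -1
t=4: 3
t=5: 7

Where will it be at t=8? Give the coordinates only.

7

The value travels 4 per step and bounces off the walls at -3 and 13.
  step 6: 7 → 11
  step 7: 11 → 11
  step 8: 11 → 7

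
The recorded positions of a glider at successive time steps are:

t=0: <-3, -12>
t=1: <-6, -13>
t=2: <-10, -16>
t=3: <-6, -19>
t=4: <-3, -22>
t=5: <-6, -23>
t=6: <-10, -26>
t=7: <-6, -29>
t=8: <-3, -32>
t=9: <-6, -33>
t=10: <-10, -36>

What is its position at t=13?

<-6, -43>

Step-to-step displacements: <-3, -1>, <-4, -3>, <+4, -3>, <+3, -3>, <-3, -1>, <-4, -3>, <+4, -3>, <+3, -3>, <-3, -1>, <-4, -3> — a repeating cycle of length 4.
step 11: apply <+4, -3> → <-6, -39>
step 12: apply <+3, -3> → <-3, -42>
step 13: apply <-3, -1> → <-6, -43>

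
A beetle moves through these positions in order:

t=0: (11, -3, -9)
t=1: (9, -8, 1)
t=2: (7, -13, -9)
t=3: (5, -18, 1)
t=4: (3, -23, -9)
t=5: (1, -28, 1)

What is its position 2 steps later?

(-3, -38, 1)

The first coordinate changes by -2 each step, so at step 7 it is 11 + 7·(-2) = -3.
The second coordinate changes by -5 each step, so at step 7 it is -3 + 7·(-5) = -38.
The third coordinate repeats the cycle [-9, 1] with period 2; step 7 mod 2 = 1, giving 1.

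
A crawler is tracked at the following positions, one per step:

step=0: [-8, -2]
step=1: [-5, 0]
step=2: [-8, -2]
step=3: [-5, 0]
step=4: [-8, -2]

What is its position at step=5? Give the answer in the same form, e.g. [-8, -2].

[-5, 0]

Step-to-step displacements: [+3, +2], [-3, -2], [+3, +2], [-3, -2]; each is -1× the previous.
step 5: [-8, -2] + [+3, +2] → [-5, 0]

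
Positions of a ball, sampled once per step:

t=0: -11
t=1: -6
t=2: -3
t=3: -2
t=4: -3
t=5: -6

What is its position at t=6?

-11

Taking differences between consecutive positions: +5, +3, +1, -1, -3. These grow by -2 each step.
step 6: -6 − 5 → -11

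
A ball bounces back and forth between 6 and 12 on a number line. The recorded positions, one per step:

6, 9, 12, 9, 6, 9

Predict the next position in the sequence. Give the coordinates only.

12

The value travels 3 per step and bounces off the walls at 6 and 12.
  step 6: 9 → 12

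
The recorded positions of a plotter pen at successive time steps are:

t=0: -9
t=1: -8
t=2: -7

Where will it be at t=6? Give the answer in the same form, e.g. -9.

The position changes by +1 every step.
step 3: -7 + 1 → -6
step 4: -6 + 1 → -5
step 5: -5 + 1 → -4
step 6: -4 + 1 → -3

-3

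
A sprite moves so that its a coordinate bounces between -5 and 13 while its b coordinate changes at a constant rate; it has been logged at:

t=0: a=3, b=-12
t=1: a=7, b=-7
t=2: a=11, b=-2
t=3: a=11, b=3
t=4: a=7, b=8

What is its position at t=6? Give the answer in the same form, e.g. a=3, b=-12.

The a coordinate travels 4 per step and bounces off the walls at -5 and 13.
  step 5: 7 → 3
  step 6: 3 → -1
The b coordinate changes by +5 each step: at step 6 it is 18.

a=-1, b=18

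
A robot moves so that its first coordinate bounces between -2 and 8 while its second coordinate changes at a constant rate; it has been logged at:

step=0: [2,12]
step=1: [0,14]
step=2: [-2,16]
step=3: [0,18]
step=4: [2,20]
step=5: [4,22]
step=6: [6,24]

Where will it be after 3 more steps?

[4,30]

The first coordinate reflects between -2 and 8, moving 2 per step.
  step 7: 6 → 8
  step 8: 8 → 6
  step 9: 6 → 4
The second coordinate changes by +2 each step: at step 9 it is 30.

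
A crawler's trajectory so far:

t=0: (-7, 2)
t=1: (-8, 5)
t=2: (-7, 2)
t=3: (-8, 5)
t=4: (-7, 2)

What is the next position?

Step-to-step displacements: (-1, +3), (+1, -3), (-1, +3), (+1, -3); each is -1× the previous.
step 5: (-7, 2) + (-1, +3) → (-8, 5)

(-8, 5)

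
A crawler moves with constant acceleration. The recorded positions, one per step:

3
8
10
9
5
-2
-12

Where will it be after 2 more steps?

First differences are +5, +2, -1, -4, -7, -10; their common second difference is -3 (constant acceleration).
step 7: -12 − 13 → -25
step 8: -25 − 16 → -41

-41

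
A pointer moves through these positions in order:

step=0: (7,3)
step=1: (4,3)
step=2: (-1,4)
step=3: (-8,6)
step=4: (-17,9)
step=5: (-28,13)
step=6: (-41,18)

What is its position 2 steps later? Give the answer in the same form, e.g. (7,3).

(-73,31)

First differences are (-3,+0), (-5,+1), (-7,+2), (-9,+3), (-11,+4), (-13,+5); their common second difference is (-2,+1) (constant acceleration).
step 7: (-41,18) + (-15,+6) → (-56,24)
step 8: (-56,24) + (-17,+7) → (-73,31)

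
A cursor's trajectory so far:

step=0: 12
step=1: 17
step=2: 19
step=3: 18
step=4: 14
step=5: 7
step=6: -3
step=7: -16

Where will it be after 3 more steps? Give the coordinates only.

First differences are +5, +2, -1, -4, -7, -10, -13; their common second difference is -3 (constant acceleration).
step 8: -16 − 16 → -32
step 9: -32 − 19 → -51
step 10: -51 − 22 → -73

-73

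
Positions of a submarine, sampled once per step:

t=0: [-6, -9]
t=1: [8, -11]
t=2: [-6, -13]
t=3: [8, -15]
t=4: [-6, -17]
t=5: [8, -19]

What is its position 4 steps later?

First: cycles through -6, 8 every 2 steps. Step 9 lands at position 1 of the cycle → 8.
Second: linear, -2 per step → -27 at step 9.

[8, -27]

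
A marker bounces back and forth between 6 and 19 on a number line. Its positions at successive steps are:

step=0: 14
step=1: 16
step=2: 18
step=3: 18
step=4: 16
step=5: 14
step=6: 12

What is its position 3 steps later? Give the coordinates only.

The value travels 2 per step and bounces off the walls at 6 and 19.
  step 7: 12 → 10
  step 8: 10 → 8
  step 9: 8 → 6

6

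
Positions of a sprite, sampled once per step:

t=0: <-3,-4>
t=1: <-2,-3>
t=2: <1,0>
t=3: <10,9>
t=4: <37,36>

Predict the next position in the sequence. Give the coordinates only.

<118,117>

Step-to-step displacements: <+1,+1>, <+3,+3>, <+9,+9>, <+27,+27>; each is 3× the previous.
step 5: <37,36> + <+81,+81> → <118,117>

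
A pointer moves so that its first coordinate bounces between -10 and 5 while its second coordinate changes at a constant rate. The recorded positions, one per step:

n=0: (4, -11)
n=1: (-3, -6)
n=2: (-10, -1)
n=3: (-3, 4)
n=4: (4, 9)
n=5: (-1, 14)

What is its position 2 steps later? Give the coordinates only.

(-5, 24)

The first coordinate travels 7 per step and bounces off the walls at -10 and 5.
  step 6: -1 → -8
  step 7: -8 → -5
The second coordinate changes by +5 each step: at step 7 it is 24.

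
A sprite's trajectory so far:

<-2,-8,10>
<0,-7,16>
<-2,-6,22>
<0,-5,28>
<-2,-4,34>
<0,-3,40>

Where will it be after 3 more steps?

First: cycles through -2, 0 every 2 steps. Step 8 lands at position 0 of the cycle → -2.
Second: linear, +1 per step → 0 at step 8.
Third: linear, +6 per step → 58 at step 8.

<-2,0,58>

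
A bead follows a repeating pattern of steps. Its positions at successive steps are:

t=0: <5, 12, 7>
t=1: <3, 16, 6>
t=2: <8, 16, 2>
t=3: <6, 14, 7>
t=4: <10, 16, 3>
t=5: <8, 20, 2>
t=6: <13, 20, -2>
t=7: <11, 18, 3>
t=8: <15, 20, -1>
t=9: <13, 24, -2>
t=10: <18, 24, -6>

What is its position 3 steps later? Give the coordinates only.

<18, 28, -6>

Step-to-step displacements: <-2, +4, -1>, <+5, +0, -4>, <-2, -2, +5>, <+4, +2, -4>, <-2, +4, -1>, <+5, +0, -4>, <-2, -2, +5>, <+4, +2, -4>, <-2, +4, -1>, <+5, +0, -4> — a repeating cycle of length 4.
step 11: apply <-2, -2, +5> → <16, 22, -1>
step 12: apply <+4, +2, -4> → <20, 24, -5>
step 13: apply <-2, +4, -1> → <18, 28, -6>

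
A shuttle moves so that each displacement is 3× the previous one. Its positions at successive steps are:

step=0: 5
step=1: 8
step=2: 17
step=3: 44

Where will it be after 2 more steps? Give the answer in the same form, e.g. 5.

368

Step-to-step displacements: +3, +9, +27; each is 3× the previous.
step 4: 44 + 81 → 125
step 5: 125 + 243 → 368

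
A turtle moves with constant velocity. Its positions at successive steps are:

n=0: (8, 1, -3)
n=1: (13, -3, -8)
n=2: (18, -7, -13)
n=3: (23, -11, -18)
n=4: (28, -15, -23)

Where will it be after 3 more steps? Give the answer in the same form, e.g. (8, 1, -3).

The position changes by (+5, -4, -5) every step.
step 5: (28, -15, -23) + (+5, -4, -5) → (33, -19, -28)
step 6: (33, -19, -28) + (+5, -4, -5) → (38, -23, -33)
step 7: (38, -23, -33) + (+5, -4, -5) → (43, -27, -38)

(43, -27, -38)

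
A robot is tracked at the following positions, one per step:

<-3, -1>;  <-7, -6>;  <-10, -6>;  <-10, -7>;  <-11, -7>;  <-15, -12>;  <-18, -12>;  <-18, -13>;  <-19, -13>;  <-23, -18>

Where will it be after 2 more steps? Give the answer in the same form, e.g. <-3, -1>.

<-26, -19>

The moves between consecutive positions are <-4, -5>, <-3, +0>, <+0, -1>, <-1, +0>, <-4, -5>, <-3, +0>, <+0, -1>, <-1, +0>, <-4, -5>; they repeat the 4-cycle [<-4, -5>, <-3, +0>, <+0, -1>, <-1, +0>].
step 10: apply <-3, +0> → <-26, -18>
step 11: apply <+0, -1> → <-26, -19>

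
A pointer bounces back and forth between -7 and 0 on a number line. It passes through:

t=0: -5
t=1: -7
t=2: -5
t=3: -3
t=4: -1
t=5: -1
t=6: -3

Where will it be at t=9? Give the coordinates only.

-5

The value reflects between -7 and 0, moving 2 per step.
  step 7: -3 → -5
  step 8: -5 → -7
  step 9: -7 → -5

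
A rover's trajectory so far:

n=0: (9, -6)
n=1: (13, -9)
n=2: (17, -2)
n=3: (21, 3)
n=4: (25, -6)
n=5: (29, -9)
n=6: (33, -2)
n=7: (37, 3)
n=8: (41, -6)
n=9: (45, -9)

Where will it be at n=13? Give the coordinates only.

(61, -9)

The first coordinate changes by +4 each step, so at step 13 it is 9 + 13·(4) = 61.
The second coordinate repeats the cycle [-6, -9, -2, 3] with period 4; step 13 mod 4 = 1, giving -9.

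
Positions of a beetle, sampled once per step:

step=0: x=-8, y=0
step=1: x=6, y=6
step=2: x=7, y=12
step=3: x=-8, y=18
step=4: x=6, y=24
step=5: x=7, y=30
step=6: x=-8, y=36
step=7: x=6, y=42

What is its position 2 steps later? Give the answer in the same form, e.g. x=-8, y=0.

X: cycles through -8, 6, 7 every 3 steps. Step 9 lands at position 0 of the cycle → -8.
Y: linear, +6 per step → 54 at step 9.

x=-8, y=54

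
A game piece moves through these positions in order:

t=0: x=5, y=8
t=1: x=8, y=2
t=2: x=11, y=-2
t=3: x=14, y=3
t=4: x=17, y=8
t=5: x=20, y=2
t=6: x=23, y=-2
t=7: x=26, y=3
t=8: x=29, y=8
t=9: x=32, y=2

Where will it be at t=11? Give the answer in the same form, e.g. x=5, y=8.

x=38, y=3

The x coordinate changes by +3 each step, so at step 11 it is 5 + 11·(3) = 38.
The y coordinate repeats the cycle [8, 2, -2, 3] with period 4; step 11 mod 4 = 3, giving 3.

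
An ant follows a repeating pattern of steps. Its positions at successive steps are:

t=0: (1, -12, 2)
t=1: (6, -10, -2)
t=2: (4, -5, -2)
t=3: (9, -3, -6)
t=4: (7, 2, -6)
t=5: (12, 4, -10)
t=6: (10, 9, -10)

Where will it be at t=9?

(18, 18, -18)

Step-to-step displacements: (+5, +2, -4), (-2, +5, +0), (+5, +2, -4), (-2, +5, +0), (+5, +2, -4), (-2, +5, +0) — a repeating cycle of length 2.
step 7: apply (+5, +2, -4) → (15, 11, -14)
step 8: apply (-2, +5, +0) → (13, 16, -14)
step 9: apply (+5, +2, -4) → (18, 18, -18)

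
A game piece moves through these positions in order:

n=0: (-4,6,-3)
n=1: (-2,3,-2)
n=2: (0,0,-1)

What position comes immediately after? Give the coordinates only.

(2,-3,0)

Each step adds (+2,-3,+1) to the position.
step 3: (0,0,-1) + (+2,-3,+1) → (2,-3,0)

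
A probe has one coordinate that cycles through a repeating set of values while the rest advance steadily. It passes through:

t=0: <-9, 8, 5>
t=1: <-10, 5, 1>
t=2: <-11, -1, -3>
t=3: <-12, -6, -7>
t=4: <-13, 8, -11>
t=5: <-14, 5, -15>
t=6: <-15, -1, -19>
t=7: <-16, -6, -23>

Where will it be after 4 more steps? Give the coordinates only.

The first coordinate changes by -1 each step, so at step 11 it is -9 + 11·(-1) = -20.
The second coordinate repeats the cycle [8, 5, -1, -6] with period 4; step 11 mod 4 = 3, giving -6.
The third coordinate changes by -4 each step, so at step 11 it is 5 + 11·(-4) = -39.

<-20, -6, -39>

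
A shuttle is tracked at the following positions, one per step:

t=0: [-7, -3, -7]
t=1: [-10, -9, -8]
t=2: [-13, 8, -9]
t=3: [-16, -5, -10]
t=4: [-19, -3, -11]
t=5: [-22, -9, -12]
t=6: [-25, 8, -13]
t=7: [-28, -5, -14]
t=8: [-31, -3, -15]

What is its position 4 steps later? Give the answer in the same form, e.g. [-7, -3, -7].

[-43, -3, -19]

First: linear, -3 per step → -43 at step 12.
Second: cycles through -3, -9, 8, -5 every 4 steps. Step 12 lands at position 0 of the cycle → -3.
Third: linear, -1 per step → -19 at step 12.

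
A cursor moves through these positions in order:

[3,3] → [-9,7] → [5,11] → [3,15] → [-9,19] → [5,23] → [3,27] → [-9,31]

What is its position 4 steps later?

[5,47]

The first coordinate repeats the cycle [3, -9, 5] with period 3; step 11 mod 3 = 2, giving 5.
The second coordinate changes by +4 each step, so at step 11 it is 3 + 11·(4) = 47.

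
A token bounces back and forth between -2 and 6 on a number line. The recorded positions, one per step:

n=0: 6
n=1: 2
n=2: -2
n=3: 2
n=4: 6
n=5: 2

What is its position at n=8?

The value reflects between -2 and 6, moving 4 per step.
  step 6: 2 → -2
  step 7: -2 → 2
  step 8: 2 → 6

6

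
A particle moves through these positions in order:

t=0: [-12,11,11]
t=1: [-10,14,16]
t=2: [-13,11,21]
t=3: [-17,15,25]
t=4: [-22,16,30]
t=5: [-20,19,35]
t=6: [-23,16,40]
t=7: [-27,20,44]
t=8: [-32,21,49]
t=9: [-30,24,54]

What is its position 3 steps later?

[-42,26,68]

The moves between consecutive positions are [+2,+3,+5], [-3,-3,+5], [-4,+4,+4], [-5,+1,+5], [+2,+3,+5], [-3,-3,+5], [-4,+4,+4], [-5,+1,+5], [+2,+3,+5]; they repeat the 4-cycle [[+2,+3,+5], [-3,-3,+5], [-4,+4,+4], [-5,+1,+5]].
step 10: apply [-3,-3,+5] → [-33,21,59]
step 11: apply [-4,+4,+4] → [-37,25,63]
step 12: apply [-5,+1,+5] → [-42,26,68]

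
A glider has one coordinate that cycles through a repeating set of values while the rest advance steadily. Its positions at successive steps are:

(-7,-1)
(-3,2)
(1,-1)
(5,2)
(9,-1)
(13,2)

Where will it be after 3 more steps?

The first coordinate changes by +4 each step, so at step 8 it is -7 + 8·(4) = 25.
The second coordinate repeats the cycle [-1, 2] with period 2; step 8 mod 2 = 0, giving -1.

(25,-1)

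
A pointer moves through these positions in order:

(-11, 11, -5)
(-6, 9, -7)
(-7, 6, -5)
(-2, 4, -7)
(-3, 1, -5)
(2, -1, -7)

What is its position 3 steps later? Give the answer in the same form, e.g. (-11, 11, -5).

(5, -9, -5)

The moves between consecutive positions are (+5, -2, -2), (-1, -3, +2), (+5, -2, -2), (-1, -3, +2), (+5, -2, -2); they repeat the 2-cycle [(+5, -2, -2), (-1, -3, +2)].
step 6: apply (-1, -3, +2) → (1, -4, -5)
step 7: apply (+5, -2, -2) → (6, -6, -7)
step 8: apply (-1, -3, +2) → (5, -9, -5)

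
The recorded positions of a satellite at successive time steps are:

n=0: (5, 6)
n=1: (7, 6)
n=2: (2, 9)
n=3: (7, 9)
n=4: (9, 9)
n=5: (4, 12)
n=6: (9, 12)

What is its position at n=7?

(11, 12)

Step-to-step displacements: (+2, +0), (-5, +3), (+5, +0), (+2, +0), (-5, +3), (+5, +0) — a repeating cycle of length 3.
step 7: apply (+2, +0) → (11, 12)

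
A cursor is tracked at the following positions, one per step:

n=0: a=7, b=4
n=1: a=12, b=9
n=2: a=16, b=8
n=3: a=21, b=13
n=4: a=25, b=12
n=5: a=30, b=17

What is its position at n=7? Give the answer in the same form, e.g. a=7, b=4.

a=39, b=21

Differencing gives (+5, +5), (+4, -1), (+5, +5), (+4, -1), (+5, +5). This is the pattern (+5, +5), (+4, -1) repeated.
step 6: apply (+4, -1) → a=34, b=16
step 7: apply (+5, +5) → a=39, b=21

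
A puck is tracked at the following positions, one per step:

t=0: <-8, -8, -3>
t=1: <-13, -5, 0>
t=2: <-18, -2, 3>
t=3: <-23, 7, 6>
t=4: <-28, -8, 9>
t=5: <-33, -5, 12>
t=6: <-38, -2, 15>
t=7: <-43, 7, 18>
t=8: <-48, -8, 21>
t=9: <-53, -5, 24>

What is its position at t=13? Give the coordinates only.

<-73, -5, 36>

The first coordinate changes by -5 each step, so at step 13 it is -8 + 13·(-5) = -73.
The second coordinate repeats the cycle [-8, -5, -2, 7] with period 4; step 13 mod 4 = 1, giving -5.
The third coordinate changes by +3 each step, so at step 13 it is -3 + 13·(3) = 36.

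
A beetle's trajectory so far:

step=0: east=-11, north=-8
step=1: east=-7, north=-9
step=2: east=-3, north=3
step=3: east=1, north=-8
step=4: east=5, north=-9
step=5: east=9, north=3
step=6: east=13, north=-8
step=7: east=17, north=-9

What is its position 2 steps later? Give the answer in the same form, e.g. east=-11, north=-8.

east=25, north=-8

East: linear, +4 per step → 25 at step 9.
North: cycles through -8, -9, 3 every 3 steps. Step 9 lands at position 0 of the cycle → -8.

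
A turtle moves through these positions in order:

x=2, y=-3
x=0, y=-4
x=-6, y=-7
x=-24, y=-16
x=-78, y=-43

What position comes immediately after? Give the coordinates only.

Consecutive displacements (-2, -1), (-6, -3), (-18, -9), (-54, -27) scale by a factor of 3 each step.
step 5: x=-78, y=-43 + (-162, -81) → x=-240, y=-124

x=-240, y=-124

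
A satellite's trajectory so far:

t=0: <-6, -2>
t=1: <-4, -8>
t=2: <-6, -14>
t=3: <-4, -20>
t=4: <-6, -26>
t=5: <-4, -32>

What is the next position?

<-6, -38>

First: cycles through -6, -4 every 2 steps. Step 6 lands at position 0 of the cycle → -6.
Second: linear, -6 per step → -38 at step 6.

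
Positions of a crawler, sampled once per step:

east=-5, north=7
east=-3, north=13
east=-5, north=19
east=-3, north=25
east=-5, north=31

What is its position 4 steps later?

The east coordinate repeats the cycle [-5, -3] with period 2; step 8 mod 2 = 0, giving -5.
The north coordinate changes by +6 each step, so at step 8 it is 7 + 8·(6) = 55.

east=-5, north=55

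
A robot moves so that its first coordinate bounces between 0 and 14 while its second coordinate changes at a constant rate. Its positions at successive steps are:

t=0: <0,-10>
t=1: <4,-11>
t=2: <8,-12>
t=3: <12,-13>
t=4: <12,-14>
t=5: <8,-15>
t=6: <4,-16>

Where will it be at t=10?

<12,-20>

The first coordinate reflects between 0 and 14, moving 4 per step.
  step 7: 4 → 0
  step 8: 0 → 4
  step 9: 4 → 8
  step 10: 8 → 12
The second coordinate changes by -1 each step: at step 10 it is -20.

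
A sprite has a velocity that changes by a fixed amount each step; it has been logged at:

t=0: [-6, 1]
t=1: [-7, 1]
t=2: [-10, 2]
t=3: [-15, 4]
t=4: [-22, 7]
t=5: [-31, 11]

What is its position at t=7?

First differences are [-1, +0], [-3, +1], [-5, +2], [-7, +3], [-9, +4]; their common second difference is [-2, +1] (constant acceleration).
step 6: [-31, 11] + [-11, +5] → [-42, 16]
step 7: [-42, 16] + [-13, +6] → [-55, 22]

[-55, 22]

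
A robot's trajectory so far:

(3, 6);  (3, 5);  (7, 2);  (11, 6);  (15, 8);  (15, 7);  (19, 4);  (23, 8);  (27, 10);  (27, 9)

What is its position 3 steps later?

(39, 12)

Step-to-step displacements: (+0, -1), (+4, -3), (+4, +4), (+4, +2), (+0, -1), (+4, -3), (+4, +4), (+4, +2), (+0, -1) — a repeating cycle of length 4.
step 10: apply (+4, -3) → (31, 6)
step 11: apply (+4, +4) → (35, 10)
step 12: apply (+4, +2) → (39, 12)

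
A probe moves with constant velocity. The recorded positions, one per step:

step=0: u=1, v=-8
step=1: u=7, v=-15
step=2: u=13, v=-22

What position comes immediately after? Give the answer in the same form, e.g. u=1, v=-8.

The position changes by (+6, -7) every step.
step 3: u=13, v=-22 + (+6, -7) → u=19, v=-29

u=19, v=-29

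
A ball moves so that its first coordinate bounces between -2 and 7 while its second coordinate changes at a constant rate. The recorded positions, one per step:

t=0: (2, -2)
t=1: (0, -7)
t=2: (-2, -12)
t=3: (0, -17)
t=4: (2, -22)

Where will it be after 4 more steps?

(4, -42)

The first coordinate reflects between -2 and 7, moving 2 per step.
  step 5: 2 → 4
  step 6: 4 → 6
  step 7: 6 → 6
  step 8: 6 → 4
The second coordinate changes by -5 each step: at step 8 it is -42.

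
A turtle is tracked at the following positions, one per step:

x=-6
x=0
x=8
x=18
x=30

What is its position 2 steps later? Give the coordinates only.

Successive displacements: +6, +8, +10, +12 — each changes by +2.
step 5: 30 + 14 → x=44
step 6: 44 + 16 → x=60

x=60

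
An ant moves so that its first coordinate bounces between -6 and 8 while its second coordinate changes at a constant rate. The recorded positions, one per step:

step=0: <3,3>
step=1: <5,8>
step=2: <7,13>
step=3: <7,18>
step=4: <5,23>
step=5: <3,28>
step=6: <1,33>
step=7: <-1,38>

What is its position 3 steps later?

<-5,53>

The first coordinate reflects between -6 and 8, moving 2 per step.
  step 8: -1 → -3
  step 9: -3 → -5
  step 10: -5 → -5
The second coordinate changes by +5 each step: at step 10 it is 53.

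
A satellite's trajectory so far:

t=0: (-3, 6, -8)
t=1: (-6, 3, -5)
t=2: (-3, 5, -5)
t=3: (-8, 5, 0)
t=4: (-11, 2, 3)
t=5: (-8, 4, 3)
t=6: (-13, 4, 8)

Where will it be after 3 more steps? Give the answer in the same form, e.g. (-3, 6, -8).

(-18, 3, 16)

The moves between consecutive positions are (-3, -3, +3), (+3, +2, +0), (-5, +0, +5), (-3, -3, +3), (+3, +2, +0), (-5, +0, +5); they repeat the 3-cycle [(-3, -3, +3), (+3, +2, +0), (-5, +0, +5)].
step 7: apply (-3, -3, +3) → (-16, 1, 11)
step 8: apply (+3, +2, +0) → (-13, 3, 11)
step 9: apply (-5, +0, +5) → (-18, 3, 16)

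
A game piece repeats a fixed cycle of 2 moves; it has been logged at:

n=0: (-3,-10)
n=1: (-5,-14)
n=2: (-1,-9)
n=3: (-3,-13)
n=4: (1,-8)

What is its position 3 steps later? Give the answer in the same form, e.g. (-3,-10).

(1,-11)

Step-to-step displacements: (-2,-4), (+4,+5), (-2,-4), (+4,+5) — a repeating cycle of length 2.
step 5: apply (-2,-4) → (-1,-12)
step 6: apply (+4,+5) → (3,-7)
step 7: apply (-2,-4) → (1,-11)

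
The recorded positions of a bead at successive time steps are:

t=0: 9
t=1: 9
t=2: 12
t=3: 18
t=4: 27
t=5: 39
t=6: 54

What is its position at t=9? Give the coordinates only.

117

First differences are +0, +3, +6, +9, +12, +15; their common second difference is +3 (constant acceleration).
step 7: 54 + 18 → 72
step 8: 72 + 21 → 93
step 9: 93 + 24 → 117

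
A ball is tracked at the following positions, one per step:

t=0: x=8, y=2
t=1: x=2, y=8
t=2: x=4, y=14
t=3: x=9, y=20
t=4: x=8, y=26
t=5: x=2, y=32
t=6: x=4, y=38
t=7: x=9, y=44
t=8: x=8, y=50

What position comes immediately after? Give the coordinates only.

X: cycles through 8, 2, 4, 9 every 4 steps. Step 9 lands at position 1 of the cycle → 2.
Y: linear, +6 per step → 56 at step 9.

x=2, y=56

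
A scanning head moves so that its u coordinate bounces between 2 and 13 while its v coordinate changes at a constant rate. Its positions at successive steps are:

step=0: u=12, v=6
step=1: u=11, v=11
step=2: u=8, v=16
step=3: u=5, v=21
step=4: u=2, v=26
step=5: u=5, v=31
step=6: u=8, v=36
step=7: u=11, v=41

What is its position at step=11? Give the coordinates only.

u=3, v=61

The u coordinate travels 3 per step and bounces off the walls at 2 and 13.
  step 8: 11 → 12
  step 9: 12 → 9
  step 10: 9 → 6
  step 11: 6 → 3
The v coordinate changes by +5 each step: at step 11 it is 61.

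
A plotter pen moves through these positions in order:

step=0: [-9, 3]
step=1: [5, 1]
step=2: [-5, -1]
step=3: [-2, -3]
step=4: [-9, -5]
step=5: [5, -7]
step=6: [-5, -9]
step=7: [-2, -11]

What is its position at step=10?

[-5, -17]

First: cycles through -9, 5, -5, -2 every 4 steps. Step 10 lands at position 2 of the cycle → -5.
Second: linear, -2 per step → -17 at step 10.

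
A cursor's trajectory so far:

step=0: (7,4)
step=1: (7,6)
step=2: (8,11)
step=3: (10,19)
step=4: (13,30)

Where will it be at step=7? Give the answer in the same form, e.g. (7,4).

Taking differences between consecutive positions: (+0,+2), (+1,+5), (+2,+8), (+3,+11). These grow by (+1,+3) each step.
step 5: (13,30) + (+4,+14) → (17,44)
step 6: (17,44) + (+5,+17) → (22,61)
step 7: (22,61) + (+6,+20) → (28,81)

(28,81)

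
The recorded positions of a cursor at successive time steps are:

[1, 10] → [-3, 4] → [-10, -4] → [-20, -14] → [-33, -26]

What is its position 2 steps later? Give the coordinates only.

[-68, -56]

Successive displacements: [-4, -6], [-7, -8], [-10, -10], [-13, -12] — each changes by [-3, -2].
step 5: [-33, -26] + [-16, -14] → [-49, -40]
step 6: [-49, -40] + [-19, -16] → [-68, -56]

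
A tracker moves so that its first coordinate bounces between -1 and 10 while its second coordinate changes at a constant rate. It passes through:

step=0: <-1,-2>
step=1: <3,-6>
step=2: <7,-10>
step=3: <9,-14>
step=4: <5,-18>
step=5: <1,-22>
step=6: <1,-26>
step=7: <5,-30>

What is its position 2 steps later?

<7,-38>

The first coordinate reflects between -1 and 10, moving 4 per step.
  step 8: 5 → 9
  step 9: 9 → 7
The second coordinate changes by -4 each step: at step 9 it is -38.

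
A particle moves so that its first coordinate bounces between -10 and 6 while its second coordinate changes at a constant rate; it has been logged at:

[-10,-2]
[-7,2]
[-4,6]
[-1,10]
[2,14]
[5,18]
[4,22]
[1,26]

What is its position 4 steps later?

The first coordinate reflects between -10 and 6, moving 3 per step.
  step 8: 1 → -2
  step 9: -2 → -5
  step 10: -5 → -8
  step 11: -8 → -9
The second coordinate changes by +4 each step: at step 11 it is 42.

[-9,42]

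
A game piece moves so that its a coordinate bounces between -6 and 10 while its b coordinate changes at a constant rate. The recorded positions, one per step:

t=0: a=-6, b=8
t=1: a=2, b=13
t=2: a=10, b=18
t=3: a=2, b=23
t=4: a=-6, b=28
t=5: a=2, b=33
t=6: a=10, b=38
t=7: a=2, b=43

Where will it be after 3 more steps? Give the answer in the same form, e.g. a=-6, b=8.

The a coordinate travels 8 per step and bounces off the walls at -6 and 10.
  step 8: 2 → -6
  step 9: -6 → 2
  step 10: 2 → 10
The b coordinate changes by +5 each step: at step 10 it is 58.

a=10, b=58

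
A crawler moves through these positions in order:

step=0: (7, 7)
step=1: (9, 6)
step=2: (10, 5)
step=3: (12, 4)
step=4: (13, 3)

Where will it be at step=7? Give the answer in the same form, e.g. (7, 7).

Differencing gives (+2, -1), (+1, -1), (+2, -1), (+1, -1). This is the pattern (+2, -1), (+1, -1) repeated.
step 5: apply (+2, -1) → (15, 2)
step 6: apply (+1, -1) → (16, 1)
step 7: apply (+2, -1) → (18, 0)

(18, 0)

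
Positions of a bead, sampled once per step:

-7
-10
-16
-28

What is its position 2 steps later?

-100

Step-to-step displacements: -3, -6, -12; each is 2× the previous.
step 4: -28 − 24 → -52
step 5: -52 − 48 → -100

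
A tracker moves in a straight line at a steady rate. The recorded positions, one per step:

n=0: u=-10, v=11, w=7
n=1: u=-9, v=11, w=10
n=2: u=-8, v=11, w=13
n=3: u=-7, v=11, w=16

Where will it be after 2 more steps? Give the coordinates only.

Constant displacement of (+1,+0,+3) per step.
step 4: u=-7, v=11, w=16 + (+1,+0,+3) → u=-6, v=11, w=19
step 5: u=-6, v=11, w=19 + (+1,+0,+3) → u=-5, v=11, w=22

u=-5, v=11, w=22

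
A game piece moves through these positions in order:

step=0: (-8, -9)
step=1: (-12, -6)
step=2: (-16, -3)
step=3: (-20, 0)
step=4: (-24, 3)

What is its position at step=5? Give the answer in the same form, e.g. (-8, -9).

(-28, 6)

The position changes by (-4, +3) every step.
step 5: (-24, 3) + (-4, +3) → (-28, 6)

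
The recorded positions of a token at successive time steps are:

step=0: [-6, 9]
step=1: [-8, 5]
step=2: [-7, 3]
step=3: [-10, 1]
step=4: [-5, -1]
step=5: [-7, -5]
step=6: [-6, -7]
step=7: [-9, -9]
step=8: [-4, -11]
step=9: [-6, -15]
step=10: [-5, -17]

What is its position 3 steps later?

Differencing gives [-2, -4], [+1, -2], [-3, -2], [+5, -2], [-2, -4], [+1, -2], [-3, -2], [+5, -2], [-2, -4], [+1, -2]. This is the pattern [-2, -4], [+1, -2], [-3, -2], [+5, -2] repeated.
step 11: apply [-3, -2] → [-8, -19]
step 12: apply [+5, -2] → [-3, -21]
step 13: apply [-2, -4] → [-5, -25]

[-5, -25]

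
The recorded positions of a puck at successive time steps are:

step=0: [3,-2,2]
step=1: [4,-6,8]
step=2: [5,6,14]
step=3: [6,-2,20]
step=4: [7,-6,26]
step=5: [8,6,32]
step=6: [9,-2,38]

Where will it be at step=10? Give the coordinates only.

[13,-6,62]

First: linear, +1 per step → 13 at step 10.
Second: cycles through -2, -6, 6 every 3 steps. Step 10 lands at position 1 of the cycle → -6.
Third: linear, +6 per step → 62 at step 10.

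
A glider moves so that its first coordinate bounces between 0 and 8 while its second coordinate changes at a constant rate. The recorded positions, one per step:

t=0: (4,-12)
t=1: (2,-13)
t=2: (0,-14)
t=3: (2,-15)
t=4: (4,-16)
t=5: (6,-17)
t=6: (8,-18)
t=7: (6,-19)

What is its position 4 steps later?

The first coordinate travels 2 per step and bounces off the walls at 0 and 8.
  step 8: 6 → 4
  step 9: 4 → 2
  step 10: 2 → 0
  step 11: 0 → 2
The second coordinate changes by -1 each step: at step 11 it is -23.

(2,-23)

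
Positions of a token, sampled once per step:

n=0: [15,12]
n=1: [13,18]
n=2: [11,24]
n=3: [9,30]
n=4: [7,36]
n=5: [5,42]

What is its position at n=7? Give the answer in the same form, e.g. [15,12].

Constant displacement of [-2,+6] per step.
step 6: [5,42] + [-2,+6] → [3,48]
step 7: [3,48] + [-2,+6] → [1,54]

[1,54]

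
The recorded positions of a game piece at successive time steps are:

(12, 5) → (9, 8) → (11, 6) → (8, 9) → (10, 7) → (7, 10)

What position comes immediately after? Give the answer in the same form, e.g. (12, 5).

(9, 8)

The moves between consecutive positions are (-3, +3), (+2, -2), (-3, +3), (+2, -2), (-3, +3); they repeat the 2-cycle [(-3, +3), (+2, -2)].
step 6: apply (+2, -2) → (9, 8)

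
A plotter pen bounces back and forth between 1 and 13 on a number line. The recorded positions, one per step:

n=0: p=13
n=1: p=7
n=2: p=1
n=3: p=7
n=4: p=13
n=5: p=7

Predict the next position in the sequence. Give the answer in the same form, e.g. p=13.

p=1

The value reflects between 1 and 13, moving 6 per step.
  step 6: 7 → 1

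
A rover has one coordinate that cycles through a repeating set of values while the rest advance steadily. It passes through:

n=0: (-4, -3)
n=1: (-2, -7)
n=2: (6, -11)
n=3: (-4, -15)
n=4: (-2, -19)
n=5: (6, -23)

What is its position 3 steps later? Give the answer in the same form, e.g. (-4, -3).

First: cycles through -4, -2, 6 every 3 steps. Step 8 lands at position 2 of the cycle → 6.
Second: linear, -4 per step → -35 at step 8.

(6, -35)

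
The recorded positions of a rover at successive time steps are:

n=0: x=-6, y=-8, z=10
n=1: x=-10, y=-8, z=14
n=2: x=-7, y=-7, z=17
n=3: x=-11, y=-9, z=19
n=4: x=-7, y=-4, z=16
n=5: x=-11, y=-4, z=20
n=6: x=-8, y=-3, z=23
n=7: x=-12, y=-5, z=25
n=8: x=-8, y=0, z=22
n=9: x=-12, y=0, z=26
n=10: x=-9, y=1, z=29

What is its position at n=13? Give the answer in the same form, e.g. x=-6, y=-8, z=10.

x=-13, y=4, z=32

The moves between consecutive positions are (-4, +0, +4), (+3, +1, +3), (-4, -2, +2), (+4, +5, -3), (-4, +0, +4), (+3, +1, +3), (-4, -2, +2), (+4, +5, -3), (-4, +0, +4), (+3, +1, +3); they repeat the 4-cycle [(-4, +0, +4), (+3, +1, +3), (-4, -2, +2), (+4, +5, -3)].
step 11: apply (-4, -2, +2) → x=-13, y=-1, z=31
step 12: apply (+4, +5, -3) → x=-9, y=4, z=28
step 13: apply (-4, +0, +4) → x=-13, y=4, z=32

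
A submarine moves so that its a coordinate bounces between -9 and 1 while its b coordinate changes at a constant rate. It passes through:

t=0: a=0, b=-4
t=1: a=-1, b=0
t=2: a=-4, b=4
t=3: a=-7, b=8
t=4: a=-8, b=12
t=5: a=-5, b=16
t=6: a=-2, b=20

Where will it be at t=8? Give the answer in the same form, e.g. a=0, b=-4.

a=-2, b=28

The a coordinate reflects between -9 and 1, moving 3 per step.
  step 7: -2 → 1
  step 8: 1 → -2
The b coordinate changes by +4 each step: at step 8 it is 28.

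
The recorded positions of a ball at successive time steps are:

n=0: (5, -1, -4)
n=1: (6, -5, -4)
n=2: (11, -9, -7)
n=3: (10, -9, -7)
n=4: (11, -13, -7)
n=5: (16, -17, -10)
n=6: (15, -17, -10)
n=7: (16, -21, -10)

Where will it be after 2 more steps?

(20, -25, -13)

Step-to-step displacements: (+1, -4, +0), (+5, -4, -3), (-1, +0, +0), (+1, -4, +0), (+5, -4, -3), (-1, +0, +0), (+1, -4, +0) — a repeating cycle of length 3.
step 8: apply (+5, -4, -3) → (21, -25, -13)
step 9: apply (-1, +0, +0) → (20, -25, -13)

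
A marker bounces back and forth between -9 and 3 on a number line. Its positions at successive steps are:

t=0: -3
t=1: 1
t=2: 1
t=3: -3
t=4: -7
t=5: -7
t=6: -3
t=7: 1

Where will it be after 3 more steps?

-7

The value reflects between -9 and 3, moving 4 per step.
  step 8: 1 → 1
  step 9: 1 → -3
  step 10: -3 → -7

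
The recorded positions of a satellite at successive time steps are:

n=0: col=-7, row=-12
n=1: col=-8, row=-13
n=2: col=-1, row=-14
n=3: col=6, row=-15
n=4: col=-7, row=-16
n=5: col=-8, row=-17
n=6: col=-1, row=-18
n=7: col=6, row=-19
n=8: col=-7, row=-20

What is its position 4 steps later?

col=-7, row=-24

The col coordinate repeats the cycle [-7, -8, -1, 6] with period 4; step 12 mod 4 = 0, giving -7.
The row coordinate changes by -1 each step, so at step 12 it is -12 + 12·(-1) = -24.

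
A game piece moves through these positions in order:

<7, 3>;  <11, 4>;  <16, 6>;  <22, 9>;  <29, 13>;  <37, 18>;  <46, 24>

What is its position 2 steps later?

<67, 39>

Taking differences between consecutive positions: <+4, +1>, <+5, +2>, <+6, +3>, <+7, +4>, <+8, +5>, <+9, +6>. These grow by <+1, +1> each step.
step 7: <46, 24> + <+10, +7> → <56, 31>
step 8: <56, 31> + <+11, +8> → <67, 39>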